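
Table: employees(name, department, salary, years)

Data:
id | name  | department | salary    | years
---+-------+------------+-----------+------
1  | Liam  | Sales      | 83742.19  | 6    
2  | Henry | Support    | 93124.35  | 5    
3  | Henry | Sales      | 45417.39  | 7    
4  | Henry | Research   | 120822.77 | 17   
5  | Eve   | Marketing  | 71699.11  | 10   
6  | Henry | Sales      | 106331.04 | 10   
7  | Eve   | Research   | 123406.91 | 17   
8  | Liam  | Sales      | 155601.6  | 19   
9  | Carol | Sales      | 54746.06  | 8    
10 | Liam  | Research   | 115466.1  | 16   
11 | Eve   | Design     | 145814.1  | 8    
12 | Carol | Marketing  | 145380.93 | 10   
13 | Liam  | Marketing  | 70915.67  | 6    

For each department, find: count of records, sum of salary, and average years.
SELECT department,
       COUNT(*) as cnt,
       SUM(salary) as total_salary,
       AVG(years) as avg_years
FROM employees
GROUP BY department

Result:
  Design: 1 records, 145814.10 total salary, 8.00 avg years
  Marketing: 3 records, 287995.71 total salary, 8.67 avg years
  Research: 3 records, 359695.78 total salary, 16.67 avg years
  Sales: 5 records, 445838.28 total salary, 10.00 avg years
  Support: 1 records, 93124.35 total salary, 5.00 avg years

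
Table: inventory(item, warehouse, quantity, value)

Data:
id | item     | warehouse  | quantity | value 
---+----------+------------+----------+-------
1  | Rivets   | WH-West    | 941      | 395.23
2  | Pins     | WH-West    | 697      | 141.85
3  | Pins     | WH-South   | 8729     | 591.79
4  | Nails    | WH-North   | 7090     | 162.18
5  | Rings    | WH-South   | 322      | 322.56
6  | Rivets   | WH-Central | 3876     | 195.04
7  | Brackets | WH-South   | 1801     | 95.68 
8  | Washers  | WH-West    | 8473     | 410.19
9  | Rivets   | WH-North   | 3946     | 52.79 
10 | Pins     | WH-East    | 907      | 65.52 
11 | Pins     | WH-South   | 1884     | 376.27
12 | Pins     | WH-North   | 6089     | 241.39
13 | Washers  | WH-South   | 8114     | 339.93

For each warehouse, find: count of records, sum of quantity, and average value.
SELECT warehouse,
       COUNT(*) as cnt,
       SUM(quantity) as total_quantity,
       AVG(value) as avg_value
FROM inventory
GROUP BY warehouse

Result:
  WH-Central: 1 records, 3876 total quantity, 195.04 avg value
  WH-East: 1 records, 907 total quantity, 65.52 avg value
  WH-North: 3 records, 17125 total quantity, 152.12 avg value
  WH-South: 5 records, 20850 total quantity, 345.25 avg value
  WH-West: 3 records, 10111 total quantity, 315.76 avg value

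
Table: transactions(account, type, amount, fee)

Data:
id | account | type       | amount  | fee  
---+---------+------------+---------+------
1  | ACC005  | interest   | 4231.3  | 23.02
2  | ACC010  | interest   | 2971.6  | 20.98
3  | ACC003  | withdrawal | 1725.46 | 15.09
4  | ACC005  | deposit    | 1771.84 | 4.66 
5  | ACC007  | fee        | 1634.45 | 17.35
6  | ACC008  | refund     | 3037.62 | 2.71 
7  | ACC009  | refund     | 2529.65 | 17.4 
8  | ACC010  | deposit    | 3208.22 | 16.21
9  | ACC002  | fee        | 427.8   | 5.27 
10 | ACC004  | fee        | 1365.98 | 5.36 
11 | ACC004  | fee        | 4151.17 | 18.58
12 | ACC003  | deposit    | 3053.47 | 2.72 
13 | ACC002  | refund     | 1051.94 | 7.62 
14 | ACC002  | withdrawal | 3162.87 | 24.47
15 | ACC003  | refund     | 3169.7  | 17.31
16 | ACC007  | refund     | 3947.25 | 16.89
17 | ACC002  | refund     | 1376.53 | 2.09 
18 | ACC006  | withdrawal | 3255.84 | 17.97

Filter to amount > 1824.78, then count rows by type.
SELECT type, COUNT(*)
FROM transactions
WHERE amount > 1824.78
GROUP BY type

Note: WHERE filters rows before grouping.

Result:
  deposit: 2
  fee: 1
  interest: 2
  refund: 4
  withdrawal: 2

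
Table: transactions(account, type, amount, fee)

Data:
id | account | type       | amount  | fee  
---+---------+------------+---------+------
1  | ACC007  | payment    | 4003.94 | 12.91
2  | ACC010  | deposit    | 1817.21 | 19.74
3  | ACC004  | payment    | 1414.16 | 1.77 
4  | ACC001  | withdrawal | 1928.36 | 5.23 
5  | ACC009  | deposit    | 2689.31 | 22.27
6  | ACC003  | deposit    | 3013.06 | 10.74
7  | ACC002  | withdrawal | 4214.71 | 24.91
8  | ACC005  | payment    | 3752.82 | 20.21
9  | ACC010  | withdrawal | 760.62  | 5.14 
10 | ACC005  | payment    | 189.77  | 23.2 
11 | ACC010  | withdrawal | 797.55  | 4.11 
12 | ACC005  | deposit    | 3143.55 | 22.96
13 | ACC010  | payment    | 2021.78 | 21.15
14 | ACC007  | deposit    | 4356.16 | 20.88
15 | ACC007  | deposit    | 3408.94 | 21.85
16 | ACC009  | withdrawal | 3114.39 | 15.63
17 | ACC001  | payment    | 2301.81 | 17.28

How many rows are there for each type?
SELECT type, COUNT(*) as count
FROM transactions
GROUP BY type

Result:
  deposit: 6
  payment: 6
  withdrawal: 5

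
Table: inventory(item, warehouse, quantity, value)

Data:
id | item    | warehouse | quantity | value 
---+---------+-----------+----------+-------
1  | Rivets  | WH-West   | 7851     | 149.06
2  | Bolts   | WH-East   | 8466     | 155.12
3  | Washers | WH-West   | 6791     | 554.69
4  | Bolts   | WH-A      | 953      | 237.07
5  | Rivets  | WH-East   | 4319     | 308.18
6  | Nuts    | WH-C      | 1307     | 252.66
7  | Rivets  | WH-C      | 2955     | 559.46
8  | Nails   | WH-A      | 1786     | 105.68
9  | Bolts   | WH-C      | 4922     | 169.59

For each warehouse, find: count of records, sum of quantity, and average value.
SELECT warehouse,
       COUNT(*) as cnt,
       SUM(quantity) as total_quantity,
       AVG(value) as avg_value
FROM inventory
GROUP BY warehouse

Result:
  WH-A: 2 records, 2739 total quantity, 171.38 avg value
  WH-C: 3 records, 9184 total quantity, 327.24 avg value
  WH-East: 2 records, 12785 total quantity, 231.65 avg value
  WH-West: 2 records, 14642 total quantity, 351.88 avg value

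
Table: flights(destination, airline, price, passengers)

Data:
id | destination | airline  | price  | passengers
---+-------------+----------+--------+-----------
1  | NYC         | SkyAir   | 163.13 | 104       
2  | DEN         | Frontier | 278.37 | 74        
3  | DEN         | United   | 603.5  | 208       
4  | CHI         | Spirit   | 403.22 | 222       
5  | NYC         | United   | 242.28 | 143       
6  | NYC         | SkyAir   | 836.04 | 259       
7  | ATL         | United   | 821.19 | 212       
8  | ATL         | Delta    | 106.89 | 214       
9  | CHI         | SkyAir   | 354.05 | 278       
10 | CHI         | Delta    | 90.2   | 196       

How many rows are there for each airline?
SELECT airline, COUNT(*) as count
FROM flights
GROUP BY airline

Result:
  Delta: 2
  Frontier: 1
  SkyAir: 3
  Spirit: 1
  United: 3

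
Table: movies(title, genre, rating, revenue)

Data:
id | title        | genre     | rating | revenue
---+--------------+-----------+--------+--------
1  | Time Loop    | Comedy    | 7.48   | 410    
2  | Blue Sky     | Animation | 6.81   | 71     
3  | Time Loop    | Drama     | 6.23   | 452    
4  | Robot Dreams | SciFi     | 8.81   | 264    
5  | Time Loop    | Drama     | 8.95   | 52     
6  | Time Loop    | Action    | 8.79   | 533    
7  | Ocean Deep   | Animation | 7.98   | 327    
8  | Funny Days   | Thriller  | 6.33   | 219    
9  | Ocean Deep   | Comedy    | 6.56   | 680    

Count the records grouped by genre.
SELECT genre, COUNT(*) as count
FROM movies
GROUP BY genre

Result:
  Action: 1
  Animation: 2
  Comedy: 2
  Drama: 2
  SciFi: 1
  Thriller: 1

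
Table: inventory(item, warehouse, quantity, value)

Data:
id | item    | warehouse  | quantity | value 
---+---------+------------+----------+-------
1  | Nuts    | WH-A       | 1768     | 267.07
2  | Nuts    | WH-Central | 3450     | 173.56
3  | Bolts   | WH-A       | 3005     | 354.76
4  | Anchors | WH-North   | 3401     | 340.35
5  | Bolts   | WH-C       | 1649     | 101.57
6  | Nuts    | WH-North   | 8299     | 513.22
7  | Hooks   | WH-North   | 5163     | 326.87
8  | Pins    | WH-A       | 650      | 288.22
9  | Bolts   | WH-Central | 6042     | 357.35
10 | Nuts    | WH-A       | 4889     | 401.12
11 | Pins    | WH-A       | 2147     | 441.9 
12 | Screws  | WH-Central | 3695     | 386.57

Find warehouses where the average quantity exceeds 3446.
SELECT warehouse, AVG(quantity)
FROM inventory
GROUP BY warehouse
HAVING AVG(quantity) > 3446

Result:
  WH-Central: avg=4395.67
  WH-North: avg=5621.00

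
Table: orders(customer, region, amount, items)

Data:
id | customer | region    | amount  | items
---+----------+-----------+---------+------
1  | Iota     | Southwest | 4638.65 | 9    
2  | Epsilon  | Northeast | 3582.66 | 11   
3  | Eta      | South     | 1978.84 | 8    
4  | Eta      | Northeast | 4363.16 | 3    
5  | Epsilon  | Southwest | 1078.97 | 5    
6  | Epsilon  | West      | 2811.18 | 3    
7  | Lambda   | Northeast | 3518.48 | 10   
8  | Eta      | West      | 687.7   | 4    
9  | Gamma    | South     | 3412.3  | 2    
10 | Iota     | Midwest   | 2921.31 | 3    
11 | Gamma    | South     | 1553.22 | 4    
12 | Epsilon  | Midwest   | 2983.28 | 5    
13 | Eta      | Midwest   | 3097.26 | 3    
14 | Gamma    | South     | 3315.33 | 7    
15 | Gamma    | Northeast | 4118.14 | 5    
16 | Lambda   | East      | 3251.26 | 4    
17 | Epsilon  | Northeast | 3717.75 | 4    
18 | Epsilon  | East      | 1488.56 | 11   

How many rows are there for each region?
SELECT region, COUNT(*) as count
FROM orders
GROUP BY region

Result:
  East: 2
  Midwest: 3
  Northeast: 5
  South: 4
  Southwest: 2
  West: 2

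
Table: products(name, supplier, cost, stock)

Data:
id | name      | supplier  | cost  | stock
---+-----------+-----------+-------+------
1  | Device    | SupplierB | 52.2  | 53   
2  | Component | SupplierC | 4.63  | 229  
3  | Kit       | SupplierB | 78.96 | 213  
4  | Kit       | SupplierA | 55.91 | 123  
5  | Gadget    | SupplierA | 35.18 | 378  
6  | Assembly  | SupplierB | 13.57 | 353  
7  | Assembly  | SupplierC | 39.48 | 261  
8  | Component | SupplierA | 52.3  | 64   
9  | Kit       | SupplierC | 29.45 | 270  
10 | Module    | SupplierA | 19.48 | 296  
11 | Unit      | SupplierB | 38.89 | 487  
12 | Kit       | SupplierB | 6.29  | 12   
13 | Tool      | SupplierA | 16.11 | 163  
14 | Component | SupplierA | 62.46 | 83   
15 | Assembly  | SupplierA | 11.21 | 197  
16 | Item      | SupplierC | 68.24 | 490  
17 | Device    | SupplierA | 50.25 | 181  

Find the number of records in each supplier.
SELECT supplier, COUNT(*) as count
FROM products
GROUP BY supplier

Result:
  SupplierA: 8
  SupplierB: 5
  SupplierC: 4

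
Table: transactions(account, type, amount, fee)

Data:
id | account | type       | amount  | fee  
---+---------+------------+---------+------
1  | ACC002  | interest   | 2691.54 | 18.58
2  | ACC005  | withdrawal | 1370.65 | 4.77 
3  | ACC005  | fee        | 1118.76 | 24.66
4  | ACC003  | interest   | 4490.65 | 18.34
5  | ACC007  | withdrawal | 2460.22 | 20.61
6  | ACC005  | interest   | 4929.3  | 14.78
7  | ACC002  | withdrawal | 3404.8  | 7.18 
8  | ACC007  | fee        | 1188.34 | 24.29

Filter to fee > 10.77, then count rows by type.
SELECT type, COUNT(*)
FROM transactions
WHERE fee > 10.77
GROUP BY type

Note: WHERE filters rows before grouping.

Result:
  fee: 2
  interest: 3
  withdrawal: 1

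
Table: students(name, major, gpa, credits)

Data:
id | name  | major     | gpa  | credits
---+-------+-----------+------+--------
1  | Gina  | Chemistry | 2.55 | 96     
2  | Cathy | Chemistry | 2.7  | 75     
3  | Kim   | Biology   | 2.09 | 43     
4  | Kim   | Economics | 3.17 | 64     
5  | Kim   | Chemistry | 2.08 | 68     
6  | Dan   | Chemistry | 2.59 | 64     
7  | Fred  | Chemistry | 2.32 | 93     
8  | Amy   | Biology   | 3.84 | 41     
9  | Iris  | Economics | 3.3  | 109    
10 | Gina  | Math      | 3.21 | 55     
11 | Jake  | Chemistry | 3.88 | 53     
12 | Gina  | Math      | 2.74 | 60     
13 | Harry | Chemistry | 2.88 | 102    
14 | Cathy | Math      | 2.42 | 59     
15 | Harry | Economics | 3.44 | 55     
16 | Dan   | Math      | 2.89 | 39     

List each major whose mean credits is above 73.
SELECT major, AVG(credits)
FROM students
GROUP BY major
HAVING AVG(credits) > 73

Result:
  Chemistry: avg=78.71
  Economics: avg=76.00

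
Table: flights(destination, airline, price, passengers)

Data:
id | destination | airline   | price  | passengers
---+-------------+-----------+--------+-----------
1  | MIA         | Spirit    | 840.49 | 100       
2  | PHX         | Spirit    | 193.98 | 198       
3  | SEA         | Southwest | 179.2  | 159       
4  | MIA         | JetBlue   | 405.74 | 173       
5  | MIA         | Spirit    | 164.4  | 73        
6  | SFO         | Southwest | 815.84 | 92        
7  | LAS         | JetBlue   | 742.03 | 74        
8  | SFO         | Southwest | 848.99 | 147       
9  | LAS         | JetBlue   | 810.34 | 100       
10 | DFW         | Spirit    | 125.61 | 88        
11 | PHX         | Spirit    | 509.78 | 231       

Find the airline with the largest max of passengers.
SELECT airline, MAX(passengers) as val
FROM flights
GROUP BY airline
ORDER BY val DESC
LIMIT 1

Result: Spirit with max(passengers) = 231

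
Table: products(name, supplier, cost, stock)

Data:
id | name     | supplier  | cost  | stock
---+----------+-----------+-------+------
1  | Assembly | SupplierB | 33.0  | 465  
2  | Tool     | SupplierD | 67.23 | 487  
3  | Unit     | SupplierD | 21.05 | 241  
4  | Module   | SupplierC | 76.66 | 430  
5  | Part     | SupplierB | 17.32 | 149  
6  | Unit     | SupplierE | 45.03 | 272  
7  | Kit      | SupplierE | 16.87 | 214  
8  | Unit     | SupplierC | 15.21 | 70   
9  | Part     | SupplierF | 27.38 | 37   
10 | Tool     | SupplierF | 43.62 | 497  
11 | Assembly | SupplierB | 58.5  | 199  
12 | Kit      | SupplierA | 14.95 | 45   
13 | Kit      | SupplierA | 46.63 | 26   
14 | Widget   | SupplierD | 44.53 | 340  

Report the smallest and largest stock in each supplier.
SELECT supplier, MIN(stock), MAX(stock)
FROM products
GROUP BY supplier

Result:
  SupplierA: min=26, max=45
  SupplierB: min=149, max=465
  SupplierC: min=70, max=430
  SupplierD: min=241, max=487
  SupplierE: min=214, max=272
  SupplierF: min=37, max=497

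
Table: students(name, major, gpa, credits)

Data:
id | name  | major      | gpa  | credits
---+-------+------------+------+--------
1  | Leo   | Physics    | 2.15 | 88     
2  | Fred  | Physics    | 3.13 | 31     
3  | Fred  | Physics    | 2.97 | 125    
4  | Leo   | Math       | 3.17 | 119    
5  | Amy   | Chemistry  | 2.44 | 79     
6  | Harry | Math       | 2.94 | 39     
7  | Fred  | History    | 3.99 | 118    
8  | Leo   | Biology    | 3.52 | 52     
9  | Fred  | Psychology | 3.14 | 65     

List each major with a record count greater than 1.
SELECT major, COUNT(*) as cnt
FROM students
GROUP BY major
HAVING COUNT(*) > 1

Result:
  Math: 2
  Physics: 3

Note: HAVING filters groups after aggregation, WHERE filters rows before.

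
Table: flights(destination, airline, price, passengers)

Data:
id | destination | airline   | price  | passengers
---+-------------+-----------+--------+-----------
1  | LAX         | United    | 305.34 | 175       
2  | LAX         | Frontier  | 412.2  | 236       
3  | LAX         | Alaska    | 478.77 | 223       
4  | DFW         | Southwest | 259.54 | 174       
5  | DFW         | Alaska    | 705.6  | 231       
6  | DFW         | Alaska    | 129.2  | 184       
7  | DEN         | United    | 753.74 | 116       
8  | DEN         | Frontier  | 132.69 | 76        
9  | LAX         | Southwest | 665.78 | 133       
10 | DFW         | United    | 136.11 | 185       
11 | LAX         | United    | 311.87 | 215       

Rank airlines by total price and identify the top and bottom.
SELECT airline, SUM(price)
FROM flights
GROUP BY airline
ORDER BY SUM(price)

All groups:
  Frontier: 544.89
  Southwest: 925.32
  Alaska: 1313.57
  United: 1507.06

Highest: United (1507.06)
Lowest: Frontier (544.89)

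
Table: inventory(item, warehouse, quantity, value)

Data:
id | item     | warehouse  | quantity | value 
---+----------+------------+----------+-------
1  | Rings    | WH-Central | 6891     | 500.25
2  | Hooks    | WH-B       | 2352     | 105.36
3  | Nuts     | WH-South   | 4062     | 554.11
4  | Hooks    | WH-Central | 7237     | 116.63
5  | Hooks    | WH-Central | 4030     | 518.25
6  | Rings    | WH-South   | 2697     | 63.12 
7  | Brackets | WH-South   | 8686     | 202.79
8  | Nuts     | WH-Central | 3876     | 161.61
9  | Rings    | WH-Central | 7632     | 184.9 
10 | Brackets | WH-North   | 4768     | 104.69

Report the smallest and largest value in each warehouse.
SELECT warehouse, MIN(value), MAX(value)
FROM inventory
GROUP BY warehouse

Result:
  WH-B: min=105.36, max=105.36
  WH-Central: min=116.63, max=518.25
  WH-North: min=104.69, max=104.69
  WH-South: min=63.12, max=554.11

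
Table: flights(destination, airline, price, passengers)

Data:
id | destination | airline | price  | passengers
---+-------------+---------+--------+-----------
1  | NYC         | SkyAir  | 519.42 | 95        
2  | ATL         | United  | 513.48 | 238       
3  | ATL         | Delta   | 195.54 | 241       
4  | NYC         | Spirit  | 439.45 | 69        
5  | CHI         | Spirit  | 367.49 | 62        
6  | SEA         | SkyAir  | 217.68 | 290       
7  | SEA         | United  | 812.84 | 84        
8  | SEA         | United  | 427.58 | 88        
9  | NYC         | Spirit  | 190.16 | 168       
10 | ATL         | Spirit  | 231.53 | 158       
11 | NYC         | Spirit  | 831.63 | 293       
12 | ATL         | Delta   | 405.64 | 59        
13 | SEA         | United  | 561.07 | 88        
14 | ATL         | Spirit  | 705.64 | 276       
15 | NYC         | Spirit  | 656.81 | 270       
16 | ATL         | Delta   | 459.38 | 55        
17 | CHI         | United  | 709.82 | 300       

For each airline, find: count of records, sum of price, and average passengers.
SELECT airline,
       COUNT(*) as cnt,
       SUM(price) as total_price,
       AVG(passengers) as avg_passengers
FROM flights
GROUP BY airline

Result:
  Delta: 3 records, 1060.56 total price, 118.33 avg passengers
  SkyAir: 2 records, 737.10 total price, 192.50 avg passengers
  Spirit: 7 records, 3422.71 total price, 185.14 avg passengers
  United: 5 records, 3024.79 total price, 159.60 avg passengers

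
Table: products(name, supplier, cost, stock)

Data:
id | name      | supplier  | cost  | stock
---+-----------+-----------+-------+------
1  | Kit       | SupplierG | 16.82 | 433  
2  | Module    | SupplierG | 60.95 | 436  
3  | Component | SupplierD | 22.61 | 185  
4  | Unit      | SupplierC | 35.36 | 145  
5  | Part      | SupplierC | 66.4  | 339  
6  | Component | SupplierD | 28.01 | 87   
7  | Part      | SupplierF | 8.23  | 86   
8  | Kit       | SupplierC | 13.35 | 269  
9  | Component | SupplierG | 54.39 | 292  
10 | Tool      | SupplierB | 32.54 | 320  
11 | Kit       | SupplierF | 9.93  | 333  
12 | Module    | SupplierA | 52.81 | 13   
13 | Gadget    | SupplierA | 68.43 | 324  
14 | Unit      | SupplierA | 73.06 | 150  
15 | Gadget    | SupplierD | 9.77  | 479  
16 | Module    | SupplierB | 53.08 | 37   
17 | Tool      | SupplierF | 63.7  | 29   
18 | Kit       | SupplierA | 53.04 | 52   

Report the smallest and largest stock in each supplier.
SELECT supplier, MIN(stock), MAX(stock)
FROM products
GROUP BY supplier

Result:
  SupplierA: min=13, max=324
  SupplierB: min=37, max=320
  SupplierC: min=145, max=339
  SupplierD: min=87, max=479
  SupplierF: min=29, max=333
  SupplierG: min=292, max=436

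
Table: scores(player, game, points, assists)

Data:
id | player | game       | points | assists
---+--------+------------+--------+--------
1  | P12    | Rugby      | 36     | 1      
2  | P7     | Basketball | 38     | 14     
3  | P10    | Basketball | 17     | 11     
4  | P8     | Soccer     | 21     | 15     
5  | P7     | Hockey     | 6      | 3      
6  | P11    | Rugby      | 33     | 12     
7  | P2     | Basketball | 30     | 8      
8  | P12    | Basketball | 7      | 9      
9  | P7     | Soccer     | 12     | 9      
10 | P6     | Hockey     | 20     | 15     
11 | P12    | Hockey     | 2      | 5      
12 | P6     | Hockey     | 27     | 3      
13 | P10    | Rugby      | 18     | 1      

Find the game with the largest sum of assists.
SELECT game, SUM(assists) as val
FROM scores
GROUP BY game
ORDER BY val DESC
LIMIT 1

Result: Basketball with sum(assists) = 42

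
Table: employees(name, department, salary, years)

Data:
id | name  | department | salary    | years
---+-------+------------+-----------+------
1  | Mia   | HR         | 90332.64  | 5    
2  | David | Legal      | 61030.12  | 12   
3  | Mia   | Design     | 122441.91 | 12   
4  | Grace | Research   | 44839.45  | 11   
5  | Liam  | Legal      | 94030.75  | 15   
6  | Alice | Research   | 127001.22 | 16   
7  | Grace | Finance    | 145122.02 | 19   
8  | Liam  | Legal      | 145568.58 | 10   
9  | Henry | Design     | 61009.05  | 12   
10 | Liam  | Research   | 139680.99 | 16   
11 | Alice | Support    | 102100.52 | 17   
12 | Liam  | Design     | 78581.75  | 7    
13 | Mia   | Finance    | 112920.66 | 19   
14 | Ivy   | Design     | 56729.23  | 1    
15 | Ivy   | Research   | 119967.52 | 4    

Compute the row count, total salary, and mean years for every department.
SELECT department,
       COUNT(*) as cnt,
       SUM(salary) as total_salary,
       AVG(years) as avg_years
FROM employees
GROUP BY department

Result:
  Design: 4 records, 318761.94 total salary, 8.00 avg years
  Finance: 2 records, 258042.68 total salary, 19.00 avg years
  HR: 1 records, 90332.64 total salary, 5.00 avg years
  Legal: 3 records, 300629.45 total salary, 12.33 avg years
  Research: 4 records, 431489.18 total salary, 11.75 avg years
  Support: 1 records, 102100.52 total salary, 17.00 avg years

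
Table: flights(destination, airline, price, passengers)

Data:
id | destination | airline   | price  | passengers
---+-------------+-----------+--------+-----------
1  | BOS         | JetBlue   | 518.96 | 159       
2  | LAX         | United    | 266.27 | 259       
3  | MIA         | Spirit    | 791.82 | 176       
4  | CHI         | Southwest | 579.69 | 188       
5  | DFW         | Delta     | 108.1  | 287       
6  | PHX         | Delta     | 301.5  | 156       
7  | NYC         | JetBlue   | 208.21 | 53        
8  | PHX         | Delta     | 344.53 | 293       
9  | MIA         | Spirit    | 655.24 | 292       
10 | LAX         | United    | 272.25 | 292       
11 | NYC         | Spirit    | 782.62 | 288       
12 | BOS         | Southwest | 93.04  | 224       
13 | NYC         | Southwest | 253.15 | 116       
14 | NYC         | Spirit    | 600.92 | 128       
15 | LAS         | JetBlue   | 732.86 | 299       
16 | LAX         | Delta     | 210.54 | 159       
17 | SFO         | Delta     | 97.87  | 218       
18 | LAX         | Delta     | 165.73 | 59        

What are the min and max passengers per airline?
SELECT airline, MIN(passengers), MAX(passengers)
FROM flights
GROUP BY airline

Result:
  Delta: min=59, max=293
  JetBlue: min=53, max=299
  Southwest: min=116, max=224
  Spirit: min=128, max=292
  United: min=259, max=292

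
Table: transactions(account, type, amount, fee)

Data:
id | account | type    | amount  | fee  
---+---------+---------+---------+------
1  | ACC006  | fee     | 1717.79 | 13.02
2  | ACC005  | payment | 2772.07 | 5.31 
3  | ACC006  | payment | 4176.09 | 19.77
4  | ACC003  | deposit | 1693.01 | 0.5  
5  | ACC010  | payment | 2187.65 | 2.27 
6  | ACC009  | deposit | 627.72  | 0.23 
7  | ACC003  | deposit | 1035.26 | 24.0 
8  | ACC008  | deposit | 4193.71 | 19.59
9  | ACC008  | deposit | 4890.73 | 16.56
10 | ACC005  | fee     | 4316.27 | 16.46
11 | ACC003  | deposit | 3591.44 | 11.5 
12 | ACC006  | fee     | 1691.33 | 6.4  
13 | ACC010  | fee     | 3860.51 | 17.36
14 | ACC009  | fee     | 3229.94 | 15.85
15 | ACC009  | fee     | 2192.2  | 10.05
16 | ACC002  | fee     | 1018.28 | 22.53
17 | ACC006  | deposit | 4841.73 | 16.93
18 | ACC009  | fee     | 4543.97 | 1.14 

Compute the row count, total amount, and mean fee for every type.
SELECT type,
       COUNT(*) as cnt,
       SUM(amount) as total_amount,
       AVG(fee) as avg_fee
FROM transactions
GROUP BY type

Result:
  deposit: 7 records, 20873.60 total amount, 12.76 avg fee
  fee: 8 records, 22570.29 total amount, 12.85 avg fee
  payment: 3 records, 9135.81 total amount, 9.12 avg fee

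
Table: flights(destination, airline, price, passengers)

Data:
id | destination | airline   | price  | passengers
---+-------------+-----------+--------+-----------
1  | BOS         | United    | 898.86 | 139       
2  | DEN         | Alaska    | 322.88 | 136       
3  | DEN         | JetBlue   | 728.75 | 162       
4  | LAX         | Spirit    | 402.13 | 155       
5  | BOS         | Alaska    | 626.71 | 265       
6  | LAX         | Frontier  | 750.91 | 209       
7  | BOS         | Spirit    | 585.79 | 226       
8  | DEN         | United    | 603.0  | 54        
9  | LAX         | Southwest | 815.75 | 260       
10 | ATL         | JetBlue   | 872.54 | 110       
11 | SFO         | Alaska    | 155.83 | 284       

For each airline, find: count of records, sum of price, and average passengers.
SELECT airline,
       COUNT(*) as cnt,
       SUM(price) as total_price,
       AVG(passengers) as avg_passengers
FROM flights
GROUP BY airline

Result:
  Alaska: 3 records, 1105.42 total price, 228.33 avg passengers
  Frontier: 1 records, 750.91 total price, 209.00 avg passengers
  JetBlue: 2 records, 1601.29 total price, 136.00 avg passengers
  Southwest: 1 records, 815.75 total price, 260.00 avg passengers
  Spirit: 2 records, 987.92 total price, 190.50 avg passengers
  United: 2 records, 1501.86 total price, 96.50 avg passengers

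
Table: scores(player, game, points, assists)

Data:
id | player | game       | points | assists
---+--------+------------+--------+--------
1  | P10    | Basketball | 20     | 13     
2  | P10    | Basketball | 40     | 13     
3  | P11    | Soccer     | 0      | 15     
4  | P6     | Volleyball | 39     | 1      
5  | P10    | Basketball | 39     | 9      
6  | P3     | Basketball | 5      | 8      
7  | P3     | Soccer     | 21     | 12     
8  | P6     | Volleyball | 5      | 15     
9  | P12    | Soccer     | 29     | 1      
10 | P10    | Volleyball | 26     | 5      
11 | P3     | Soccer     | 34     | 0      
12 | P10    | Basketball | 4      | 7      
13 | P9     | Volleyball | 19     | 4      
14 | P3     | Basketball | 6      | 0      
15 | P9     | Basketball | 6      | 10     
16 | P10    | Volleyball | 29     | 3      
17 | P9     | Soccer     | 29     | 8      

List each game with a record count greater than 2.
SELECT game, COUNT(*) as cnt
FROM scores
GROUP BY game
HAVING COUNT(*) > 2

Result:
  Basketball: 7
  Soccer: 5
  Volleyball: 5

Note: HAVING filters groups after aggregation, WHERE filters rows before.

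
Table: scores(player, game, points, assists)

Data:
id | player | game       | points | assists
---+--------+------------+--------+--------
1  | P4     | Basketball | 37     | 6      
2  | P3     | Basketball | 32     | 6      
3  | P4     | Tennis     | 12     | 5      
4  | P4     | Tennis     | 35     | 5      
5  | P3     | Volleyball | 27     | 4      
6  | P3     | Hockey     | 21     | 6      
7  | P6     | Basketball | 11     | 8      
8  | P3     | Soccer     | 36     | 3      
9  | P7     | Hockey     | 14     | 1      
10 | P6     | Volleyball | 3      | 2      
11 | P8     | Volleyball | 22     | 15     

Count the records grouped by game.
SELECT game, COUNT(*) as count
FROM scores
GROUP BY game

Result:
  Basketball: 3
  Hockey: 2
  Soccer: 1
  Tennis: 2
  Volleyball: 3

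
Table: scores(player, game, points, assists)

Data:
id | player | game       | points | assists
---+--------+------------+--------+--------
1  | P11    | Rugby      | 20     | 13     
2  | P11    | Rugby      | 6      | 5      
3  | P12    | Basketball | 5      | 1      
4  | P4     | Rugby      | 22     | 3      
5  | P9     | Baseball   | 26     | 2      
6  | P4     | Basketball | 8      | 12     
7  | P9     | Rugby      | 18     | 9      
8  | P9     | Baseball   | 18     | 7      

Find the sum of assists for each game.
SELECT game, SUM(assists) as result
FROM scores
GROUP BY game

Result:
  Baseball: 9
  Basketball: 13
  Rugby: 30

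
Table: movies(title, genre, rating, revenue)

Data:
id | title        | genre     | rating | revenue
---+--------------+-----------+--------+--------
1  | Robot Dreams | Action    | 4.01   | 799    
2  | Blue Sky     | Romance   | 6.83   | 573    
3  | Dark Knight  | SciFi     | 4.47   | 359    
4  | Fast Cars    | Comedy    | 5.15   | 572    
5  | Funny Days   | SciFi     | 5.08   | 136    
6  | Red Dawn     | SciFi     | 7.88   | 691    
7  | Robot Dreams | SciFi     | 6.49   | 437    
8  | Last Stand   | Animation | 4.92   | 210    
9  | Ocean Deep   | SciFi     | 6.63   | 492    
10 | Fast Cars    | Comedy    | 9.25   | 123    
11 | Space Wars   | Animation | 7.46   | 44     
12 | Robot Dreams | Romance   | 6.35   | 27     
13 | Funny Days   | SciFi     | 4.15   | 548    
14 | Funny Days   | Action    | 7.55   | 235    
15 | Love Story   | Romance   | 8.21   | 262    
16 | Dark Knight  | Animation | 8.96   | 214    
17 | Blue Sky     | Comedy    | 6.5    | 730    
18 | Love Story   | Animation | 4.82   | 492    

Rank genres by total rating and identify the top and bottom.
SELECT genre, SUM(rating)
FROM movies
GROUP BY genre
ORDER BY SUM(rating)

All groups:
  Action: 11.56
  Comedy: 20.90
  Romance: 21.39
  Animation: 26.16
  SciFi: 34.70

Highest: SciFi (34.70)
Lowest: Action (11.56)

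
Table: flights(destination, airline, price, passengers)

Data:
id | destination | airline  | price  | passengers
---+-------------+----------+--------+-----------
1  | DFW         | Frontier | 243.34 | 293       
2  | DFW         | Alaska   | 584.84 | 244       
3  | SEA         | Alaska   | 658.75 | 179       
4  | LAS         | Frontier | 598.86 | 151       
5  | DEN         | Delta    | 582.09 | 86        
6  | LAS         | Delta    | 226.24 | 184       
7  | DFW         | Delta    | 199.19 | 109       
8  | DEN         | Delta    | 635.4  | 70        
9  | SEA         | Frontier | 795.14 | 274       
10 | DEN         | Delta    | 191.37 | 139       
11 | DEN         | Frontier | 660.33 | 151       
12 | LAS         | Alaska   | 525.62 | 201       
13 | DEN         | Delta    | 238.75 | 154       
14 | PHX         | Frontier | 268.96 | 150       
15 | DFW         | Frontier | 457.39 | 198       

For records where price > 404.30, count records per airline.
SELECT airline, COUNT(*)
FROM flights
WHERE price > 404.30
GROUP BY airline

Note: WHERE filters rows before grouping.

Result:
  Alaska: 3
  Delta: 2
  Frontier: 4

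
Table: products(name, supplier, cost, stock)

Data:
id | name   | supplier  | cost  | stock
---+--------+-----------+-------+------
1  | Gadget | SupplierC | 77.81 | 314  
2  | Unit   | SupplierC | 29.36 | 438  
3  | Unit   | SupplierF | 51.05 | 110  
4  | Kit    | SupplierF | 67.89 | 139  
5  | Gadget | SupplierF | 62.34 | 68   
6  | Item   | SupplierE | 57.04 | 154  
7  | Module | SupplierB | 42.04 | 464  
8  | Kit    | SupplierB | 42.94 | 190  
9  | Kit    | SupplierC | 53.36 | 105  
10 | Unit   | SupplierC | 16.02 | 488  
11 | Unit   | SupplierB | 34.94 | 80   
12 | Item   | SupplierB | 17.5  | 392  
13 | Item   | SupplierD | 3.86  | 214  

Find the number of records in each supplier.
SELECT supplier, COUNT(*) as count
FROM products
GROUP BY supplier

Result:
  SupplierB: 4
  SupplierC: 4
  SupplierD: 1
  SupplierE: 1
  SupplierF: 3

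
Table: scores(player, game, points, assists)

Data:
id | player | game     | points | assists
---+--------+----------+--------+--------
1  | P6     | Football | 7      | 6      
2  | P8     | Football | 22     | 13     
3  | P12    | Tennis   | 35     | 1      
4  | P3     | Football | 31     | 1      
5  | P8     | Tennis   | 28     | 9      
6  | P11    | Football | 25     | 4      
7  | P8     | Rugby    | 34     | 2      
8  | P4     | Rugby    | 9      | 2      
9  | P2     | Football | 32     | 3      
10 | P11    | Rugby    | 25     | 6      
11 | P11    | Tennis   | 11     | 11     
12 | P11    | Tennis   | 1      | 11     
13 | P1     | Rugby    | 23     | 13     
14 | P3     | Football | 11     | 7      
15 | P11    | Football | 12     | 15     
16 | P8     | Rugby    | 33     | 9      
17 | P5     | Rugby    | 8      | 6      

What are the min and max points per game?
SELECT game, MIN(points), MAX(points)
FROM scores
GROUP BY game

Result:
  Football: min=7, max=32
  Rugby: min=8, max=34
  Tennis: min=1, max=35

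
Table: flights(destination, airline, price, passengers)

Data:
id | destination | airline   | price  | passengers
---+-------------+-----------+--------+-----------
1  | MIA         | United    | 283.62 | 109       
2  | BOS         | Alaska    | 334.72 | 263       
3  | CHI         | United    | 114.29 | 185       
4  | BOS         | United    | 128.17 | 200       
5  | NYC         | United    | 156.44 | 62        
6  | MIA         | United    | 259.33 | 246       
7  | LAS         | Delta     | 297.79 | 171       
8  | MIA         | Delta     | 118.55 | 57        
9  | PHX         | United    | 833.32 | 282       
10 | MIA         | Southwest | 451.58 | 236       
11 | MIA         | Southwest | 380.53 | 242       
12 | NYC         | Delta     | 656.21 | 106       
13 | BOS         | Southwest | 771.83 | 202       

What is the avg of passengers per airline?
SELECT airline, AVG(passengers) as result
FROM flights
GROUP BY airline

Result:
  Alaska: 263.00
  Delta: 111.33
  Southwest: 226.67
  United: 180.67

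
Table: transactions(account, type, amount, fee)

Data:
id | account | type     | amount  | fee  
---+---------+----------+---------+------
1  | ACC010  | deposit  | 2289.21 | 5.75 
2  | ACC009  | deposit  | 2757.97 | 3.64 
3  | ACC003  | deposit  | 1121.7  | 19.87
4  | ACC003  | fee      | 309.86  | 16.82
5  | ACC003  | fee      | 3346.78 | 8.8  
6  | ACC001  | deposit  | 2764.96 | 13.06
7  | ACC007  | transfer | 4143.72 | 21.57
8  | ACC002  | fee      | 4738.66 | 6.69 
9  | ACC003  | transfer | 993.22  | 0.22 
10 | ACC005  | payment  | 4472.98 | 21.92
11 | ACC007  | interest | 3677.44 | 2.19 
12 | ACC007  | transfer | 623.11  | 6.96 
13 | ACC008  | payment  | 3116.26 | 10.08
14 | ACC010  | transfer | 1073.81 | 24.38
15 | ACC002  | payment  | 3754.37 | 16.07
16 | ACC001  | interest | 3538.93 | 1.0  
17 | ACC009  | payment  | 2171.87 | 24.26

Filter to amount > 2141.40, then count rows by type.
SELECT type, COUNT(*)
FROM transactions
WHERE amount > 2141.40
GROUP BY type

Note: WHERE filters rows before grouping.

Result:
  deposit: 3
  fee: 2
  interest: 2
  payment: 4
  transfer: 1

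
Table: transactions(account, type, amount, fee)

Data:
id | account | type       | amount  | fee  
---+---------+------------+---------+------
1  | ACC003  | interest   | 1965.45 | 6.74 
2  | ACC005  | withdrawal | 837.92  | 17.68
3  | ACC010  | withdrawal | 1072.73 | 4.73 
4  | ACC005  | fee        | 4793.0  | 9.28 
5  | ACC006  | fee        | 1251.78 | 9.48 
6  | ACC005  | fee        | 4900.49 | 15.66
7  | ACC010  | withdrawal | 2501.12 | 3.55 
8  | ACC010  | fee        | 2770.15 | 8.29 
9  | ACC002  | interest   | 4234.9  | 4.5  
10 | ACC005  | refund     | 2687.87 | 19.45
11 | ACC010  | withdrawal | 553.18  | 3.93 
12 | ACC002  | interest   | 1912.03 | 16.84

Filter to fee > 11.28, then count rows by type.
SELECT type, COUNT(*)
FROM transactions
WHERE fee > 11.28
GROUP BY type

Note: WHERE filters rows before grouping.

Result:
  fee: 1
  interest: 1
  refund: 1
  withdrawal: 1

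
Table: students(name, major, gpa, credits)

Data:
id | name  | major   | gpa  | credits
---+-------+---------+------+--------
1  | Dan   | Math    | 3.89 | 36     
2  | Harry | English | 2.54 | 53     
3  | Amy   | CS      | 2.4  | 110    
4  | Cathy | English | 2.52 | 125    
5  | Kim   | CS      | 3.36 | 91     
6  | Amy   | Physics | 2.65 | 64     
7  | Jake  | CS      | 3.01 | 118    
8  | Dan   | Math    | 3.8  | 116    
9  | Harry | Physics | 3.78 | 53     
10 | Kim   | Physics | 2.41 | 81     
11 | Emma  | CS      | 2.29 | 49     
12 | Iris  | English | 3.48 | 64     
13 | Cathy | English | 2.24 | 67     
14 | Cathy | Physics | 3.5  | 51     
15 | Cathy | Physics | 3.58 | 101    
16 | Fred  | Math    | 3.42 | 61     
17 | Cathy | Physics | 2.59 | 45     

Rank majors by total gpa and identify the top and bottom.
SELECT major, SUM(gpa)
FROM students
GROUP BY major
ORDER BY SUM(gpa)

All groups:
  English: 10.78
  CS: 11.06
  Math: 11.11
  Physics: 18.51

Highest: Physics (18.51)
Lowest: English (10.78)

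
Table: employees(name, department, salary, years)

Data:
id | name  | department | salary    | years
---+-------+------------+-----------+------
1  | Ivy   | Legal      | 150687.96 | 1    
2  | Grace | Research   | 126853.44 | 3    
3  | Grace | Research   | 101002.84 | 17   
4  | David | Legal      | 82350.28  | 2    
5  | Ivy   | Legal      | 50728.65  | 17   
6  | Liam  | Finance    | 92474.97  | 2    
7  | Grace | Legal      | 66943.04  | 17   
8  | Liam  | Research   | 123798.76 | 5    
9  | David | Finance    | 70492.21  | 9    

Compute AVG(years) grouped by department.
SELECT department, AVG(years) as result
FROM employees
GROUP BY department

Result:
  Finance: 5.50
  Legal: 9.25
  Research: 8.33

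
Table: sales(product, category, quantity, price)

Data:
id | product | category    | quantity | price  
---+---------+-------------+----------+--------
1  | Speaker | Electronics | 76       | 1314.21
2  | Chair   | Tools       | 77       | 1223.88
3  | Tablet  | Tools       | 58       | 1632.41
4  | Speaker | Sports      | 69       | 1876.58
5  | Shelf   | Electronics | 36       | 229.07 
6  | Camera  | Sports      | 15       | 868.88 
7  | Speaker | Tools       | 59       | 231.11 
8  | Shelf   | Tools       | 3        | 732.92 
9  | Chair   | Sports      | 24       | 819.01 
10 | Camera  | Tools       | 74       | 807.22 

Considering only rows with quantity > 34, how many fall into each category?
SELECT category, COUNT(*)
FROM sales
WHERE quantity > 34
GROUP BY category

Note: WHERE filters rows before grouping.

Result:
  Electronics: 2
  Sports: 1
  Tools: 4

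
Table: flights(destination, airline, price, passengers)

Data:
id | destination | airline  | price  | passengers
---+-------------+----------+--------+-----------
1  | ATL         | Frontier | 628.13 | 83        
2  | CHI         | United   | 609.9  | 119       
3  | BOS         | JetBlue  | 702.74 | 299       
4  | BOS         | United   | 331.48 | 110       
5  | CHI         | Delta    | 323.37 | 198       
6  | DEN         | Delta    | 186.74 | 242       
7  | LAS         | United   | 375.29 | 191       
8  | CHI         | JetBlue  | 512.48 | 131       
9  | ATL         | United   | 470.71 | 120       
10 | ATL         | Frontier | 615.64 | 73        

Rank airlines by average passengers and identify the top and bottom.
SELECT airline, AVG(passengers)
FROM flights
GROUP BY airline
ORDER BY AVG(passengers)

All groups:
  Frontier: 78.00
  United: 135.00
  JetBlue: 215.00
  Delta: 220.00

Highest: Delta (220.00)
Lowest: Frontier (78.00)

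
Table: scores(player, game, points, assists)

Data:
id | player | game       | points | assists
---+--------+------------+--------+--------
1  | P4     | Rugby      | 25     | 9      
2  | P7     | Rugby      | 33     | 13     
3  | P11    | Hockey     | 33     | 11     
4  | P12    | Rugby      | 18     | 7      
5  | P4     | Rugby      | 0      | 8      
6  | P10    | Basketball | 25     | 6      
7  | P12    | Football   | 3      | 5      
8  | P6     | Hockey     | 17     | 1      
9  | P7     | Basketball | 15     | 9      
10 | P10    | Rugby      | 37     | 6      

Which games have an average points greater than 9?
SELECT game, AVG(points)
FROM scores
GROUP BY game
HAVING AVG(points) > 9

Result:
  Basketball: avg=20.00
  Hockey: avg=25.00
  Rugby: avg=22.60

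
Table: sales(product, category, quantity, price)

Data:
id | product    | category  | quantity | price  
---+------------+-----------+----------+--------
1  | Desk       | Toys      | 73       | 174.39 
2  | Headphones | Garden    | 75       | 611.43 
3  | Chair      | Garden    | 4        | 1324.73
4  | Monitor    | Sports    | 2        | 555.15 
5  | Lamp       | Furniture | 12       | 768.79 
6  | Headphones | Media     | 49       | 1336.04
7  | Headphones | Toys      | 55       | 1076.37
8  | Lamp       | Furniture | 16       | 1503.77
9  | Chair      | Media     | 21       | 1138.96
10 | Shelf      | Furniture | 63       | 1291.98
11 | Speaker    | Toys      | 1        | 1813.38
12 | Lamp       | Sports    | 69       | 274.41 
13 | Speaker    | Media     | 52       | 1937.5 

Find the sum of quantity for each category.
SELECT category, SUM(quantity) as result
FROM sales
GROUP BY category

Result:
  Furniture: 91
  Garden: 79
  Media: 122
  Sports: 71
  Toys: 129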